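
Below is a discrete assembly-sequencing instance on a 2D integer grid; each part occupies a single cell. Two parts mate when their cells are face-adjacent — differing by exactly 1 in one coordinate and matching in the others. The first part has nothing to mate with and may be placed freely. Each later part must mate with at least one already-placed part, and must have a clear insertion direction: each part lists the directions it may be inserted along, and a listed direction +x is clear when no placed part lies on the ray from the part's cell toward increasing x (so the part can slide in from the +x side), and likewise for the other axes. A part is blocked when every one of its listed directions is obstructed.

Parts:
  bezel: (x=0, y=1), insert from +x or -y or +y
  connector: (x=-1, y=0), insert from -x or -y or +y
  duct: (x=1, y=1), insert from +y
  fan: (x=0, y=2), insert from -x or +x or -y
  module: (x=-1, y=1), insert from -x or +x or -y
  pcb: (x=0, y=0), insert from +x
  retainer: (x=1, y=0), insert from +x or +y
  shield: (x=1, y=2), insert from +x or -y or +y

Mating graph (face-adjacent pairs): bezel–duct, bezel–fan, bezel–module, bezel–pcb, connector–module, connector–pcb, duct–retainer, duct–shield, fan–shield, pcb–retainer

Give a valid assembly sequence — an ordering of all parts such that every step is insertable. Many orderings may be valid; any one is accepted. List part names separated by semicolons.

fan; bezel; pcb; module; retainer; duct; shield; connector

1. fan@(0, 2) [-x clear] — {fan}
2. bezel@(0, 1) [+x clear] — {bezel, fan}
3. pcb@(0, 0) [+x clear] — {bezel, fan, pcb}
4. module@(-1, 1) [-x clear] — {bezel, fan, module, pcb}
5. retainer@(1, 0) [+x clear] — {bezel, fan, module, pcb, retainer}
6. duct@(1, 1) [+y clear] — {bezel, duct, fan, module, pcb, retainer}
7. shield@(1, 2) [+x clear] — {bezel, duct, fan, module, pcb, retainer, shield}
8. connector@(-1, 0) [-x clear] — {bezel, connector, duct, fan, module, pcb, retainer, shield}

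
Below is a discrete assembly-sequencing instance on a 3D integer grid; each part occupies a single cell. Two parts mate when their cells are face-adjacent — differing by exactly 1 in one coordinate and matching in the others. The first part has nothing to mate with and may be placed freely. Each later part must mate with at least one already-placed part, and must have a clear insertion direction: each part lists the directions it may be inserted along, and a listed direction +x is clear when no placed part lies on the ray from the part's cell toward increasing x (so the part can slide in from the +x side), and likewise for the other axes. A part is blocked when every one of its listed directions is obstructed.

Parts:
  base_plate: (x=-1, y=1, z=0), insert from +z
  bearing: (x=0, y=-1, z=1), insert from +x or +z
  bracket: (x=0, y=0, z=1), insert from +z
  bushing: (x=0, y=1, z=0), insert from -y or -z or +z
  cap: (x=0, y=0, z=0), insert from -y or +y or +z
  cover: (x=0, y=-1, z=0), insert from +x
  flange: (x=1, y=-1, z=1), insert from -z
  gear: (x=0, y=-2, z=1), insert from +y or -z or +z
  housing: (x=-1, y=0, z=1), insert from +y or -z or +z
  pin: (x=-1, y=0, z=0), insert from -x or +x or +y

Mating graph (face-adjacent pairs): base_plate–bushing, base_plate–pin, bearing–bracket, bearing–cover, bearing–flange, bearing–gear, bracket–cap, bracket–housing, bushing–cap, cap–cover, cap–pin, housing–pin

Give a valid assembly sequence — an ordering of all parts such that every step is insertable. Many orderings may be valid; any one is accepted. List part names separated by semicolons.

bearing; flange; gear; cover; cap; bracket; housing; bushing; base_plate; pin

1. bearing@(0, -1, 1) [+x clear] — {bearing}
2. flange@(1, -1, 1) [-z clear] — {bearing, flange}
3. gear@(0, -2, 1) [-z clear] — {bearing, flange, gear}
4. cover@(0, -1, 0) [+x clear] — {bearing, cover, flange, gear}
5. cap@(0, 0, 0) [+y clear] — {bearing, cap, cover, flange, gear}
6. bracket@(0, 0, 1) [+z clear] — {bearing, bracket, cap, cover, flange, gear}
7. housing@(-1, 0, 1) [+y clear] — {bearing, bracket, cap, cover, flange, gear, housing}
8. bushing@(0, 1, 0) [-z clear] — {bearing, bracket, bushing, cap, cover, flange, gear, housing}
9. base_plate@(-1, 1, 0) [+z clear] — {base_plate, bearing, bracket, bushing, cap, cover, flange, gear, housing}
10. pin@(-1, 0, 0) [-x clear] — {base_plate, bearing, bracket, bushing, cap, cover, flange, gear, housing, pin}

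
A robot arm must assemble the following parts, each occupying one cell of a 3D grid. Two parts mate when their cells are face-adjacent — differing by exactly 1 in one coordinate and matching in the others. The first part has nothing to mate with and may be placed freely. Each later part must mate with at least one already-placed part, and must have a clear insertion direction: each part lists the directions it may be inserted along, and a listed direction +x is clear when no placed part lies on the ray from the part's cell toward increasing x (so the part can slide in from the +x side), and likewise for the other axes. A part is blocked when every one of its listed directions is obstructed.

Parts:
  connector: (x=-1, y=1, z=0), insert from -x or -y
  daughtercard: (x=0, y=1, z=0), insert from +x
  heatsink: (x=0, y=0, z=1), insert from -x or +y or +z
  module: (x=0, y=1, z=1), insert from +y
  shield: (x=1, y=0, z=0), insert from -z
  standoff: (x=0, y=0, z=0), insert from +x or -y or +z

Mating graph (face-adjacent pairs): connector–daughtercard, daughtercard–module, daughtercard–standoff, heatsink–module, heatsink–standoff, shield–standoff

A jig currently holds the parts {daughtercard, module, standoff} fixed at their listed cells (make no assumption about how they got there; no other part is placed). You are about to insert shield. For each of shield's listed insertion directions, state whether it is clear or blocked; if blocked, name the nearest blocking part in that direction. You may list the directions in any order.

-z: ray from shield(1, 0, 0) has no placed part ⇒ clear

-z: clear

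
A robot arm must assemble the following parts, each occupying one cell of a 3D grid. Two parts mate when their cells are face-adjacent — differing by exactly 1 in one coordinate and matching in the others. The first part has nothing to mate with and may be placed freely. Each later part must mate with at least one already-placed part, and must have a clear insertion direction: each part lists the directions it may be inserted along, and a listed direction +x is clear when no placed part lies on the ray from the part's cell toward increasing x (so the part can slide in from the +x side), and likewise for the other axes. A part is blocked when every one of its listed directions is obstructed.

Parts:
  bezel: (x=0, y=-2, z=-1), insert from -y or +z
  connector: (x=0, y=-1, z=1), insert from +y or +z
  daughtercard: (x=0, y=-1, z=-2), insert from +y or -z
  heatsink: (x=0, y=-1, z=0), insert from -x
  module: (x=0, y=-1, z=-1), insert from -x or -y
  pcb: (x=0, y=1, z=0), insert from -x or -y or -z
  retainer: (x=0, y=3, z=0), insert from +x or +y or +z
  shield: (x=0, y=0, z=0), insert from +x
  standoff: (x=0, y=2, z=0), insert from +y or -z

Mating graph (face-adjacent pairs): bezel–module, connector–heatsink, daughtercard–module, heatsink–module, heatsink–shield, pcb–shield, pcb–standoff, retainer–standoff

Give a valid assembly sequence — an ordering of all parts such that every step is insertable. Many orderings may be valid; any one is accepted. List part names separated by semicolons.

1. module@(0, -1, -1) [-x clear] — {module}
2. bezel@(0, -2, -1) [-y clear] — {bezel, module}
3. daughtercard@(0, -1, -2) [+y clear] — {bezel, daughtercard, module}
4. heatsink@(0, -1, 0) [-x clear] — {bezel, daughtercard, heatsink, module}
5. shield@(0, 0, 0) [+x clear] — {bezel, daughtercard, heatsink, module, shield}
6. pcb@(0, 1, 0) [-x clear] — {bezel, daughtercard, heatsink, module, pcb, shield}
7. standoff@(0, 2, 0) [+y clear] — {bezel, daughtercard, heatsink, module, pcb, shield, standoff}
8. retainer@(0, 3, 0) [+x clear] — {bezel, daughtercard, heatsink, module, pcb, retainer, shield, standoff}
9. connector@(0, -1, 1) [+y clear] — {bezel, connector, daughtercard, heatsink, module, pcb, retainer, shield, standoff}

module; bezel; daughtercard; heatsink; shield; pcb; standoff; retainer; connector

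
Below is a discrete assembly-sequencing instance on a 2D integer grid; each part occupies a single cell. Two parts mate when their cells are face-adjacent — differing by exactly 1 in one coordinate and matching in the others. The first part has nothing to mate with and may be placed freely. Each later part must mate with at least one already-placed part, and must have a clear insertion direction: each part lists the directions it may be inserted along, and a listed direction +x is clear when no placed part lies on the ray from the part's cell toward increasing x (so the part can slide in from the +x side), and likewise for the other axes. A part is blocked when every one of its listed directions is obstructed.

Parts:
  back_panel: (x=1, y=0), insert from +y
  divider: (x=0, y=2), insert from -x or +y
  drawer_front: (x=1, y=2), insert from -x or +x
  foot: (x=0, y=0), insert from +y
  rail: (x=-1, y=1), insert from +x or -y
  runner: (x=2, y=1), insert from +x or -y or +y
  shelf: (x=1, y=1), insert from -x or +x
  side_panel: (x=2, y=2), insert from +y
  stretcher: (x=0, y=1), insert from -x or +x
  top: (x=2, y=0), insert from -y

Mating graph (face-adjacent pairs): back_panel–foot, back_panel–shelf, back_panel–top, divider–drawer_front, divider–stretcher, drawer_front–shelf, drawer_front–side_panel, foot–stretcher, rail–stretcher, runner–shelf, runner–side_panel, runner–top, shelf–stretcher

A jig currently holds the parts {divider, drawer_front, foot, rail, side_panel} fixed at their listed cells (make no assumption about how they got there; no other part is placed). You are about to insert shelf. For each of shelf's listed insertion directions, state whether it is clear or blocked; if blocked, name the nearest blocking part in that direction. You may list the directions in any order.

-x: nearest on ray is rail@(-1, 1) ⇒ blocked
+x: ray from shelf(1, 1) has no placed part ⇒ clear

+x: clear; -x: blocked by rail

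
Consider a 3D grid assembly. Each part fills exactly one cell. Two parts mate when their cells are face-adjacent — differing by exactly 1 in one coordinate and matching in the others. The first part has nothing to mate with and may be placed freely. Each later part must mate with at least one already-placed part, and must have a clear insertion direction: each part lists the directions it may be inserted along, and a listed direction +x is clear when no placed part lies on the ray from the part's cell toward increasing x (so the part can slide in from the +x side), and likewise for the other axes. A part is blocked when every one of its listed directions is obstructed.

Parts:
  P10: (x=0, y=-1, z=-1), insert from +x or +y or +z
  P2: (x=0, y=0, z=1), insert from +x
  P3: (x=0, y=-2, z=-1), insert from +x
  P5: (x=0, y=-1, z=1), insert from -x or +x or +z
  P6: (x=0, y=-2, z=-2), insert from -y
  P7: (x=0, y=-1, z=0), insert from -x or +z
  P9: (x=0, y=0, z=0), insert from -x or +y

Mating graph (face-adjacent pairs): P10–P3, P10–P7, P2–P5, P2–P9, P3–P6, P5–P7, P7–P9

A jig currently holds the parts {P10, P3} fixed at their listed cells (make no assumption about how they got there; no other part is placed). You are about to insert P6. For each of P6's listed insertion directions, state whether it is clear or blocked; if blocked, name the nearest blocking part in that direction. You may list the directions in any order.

-y: ray from P6(0, -2, -2) has no placed part ⇒ clear

-y: clear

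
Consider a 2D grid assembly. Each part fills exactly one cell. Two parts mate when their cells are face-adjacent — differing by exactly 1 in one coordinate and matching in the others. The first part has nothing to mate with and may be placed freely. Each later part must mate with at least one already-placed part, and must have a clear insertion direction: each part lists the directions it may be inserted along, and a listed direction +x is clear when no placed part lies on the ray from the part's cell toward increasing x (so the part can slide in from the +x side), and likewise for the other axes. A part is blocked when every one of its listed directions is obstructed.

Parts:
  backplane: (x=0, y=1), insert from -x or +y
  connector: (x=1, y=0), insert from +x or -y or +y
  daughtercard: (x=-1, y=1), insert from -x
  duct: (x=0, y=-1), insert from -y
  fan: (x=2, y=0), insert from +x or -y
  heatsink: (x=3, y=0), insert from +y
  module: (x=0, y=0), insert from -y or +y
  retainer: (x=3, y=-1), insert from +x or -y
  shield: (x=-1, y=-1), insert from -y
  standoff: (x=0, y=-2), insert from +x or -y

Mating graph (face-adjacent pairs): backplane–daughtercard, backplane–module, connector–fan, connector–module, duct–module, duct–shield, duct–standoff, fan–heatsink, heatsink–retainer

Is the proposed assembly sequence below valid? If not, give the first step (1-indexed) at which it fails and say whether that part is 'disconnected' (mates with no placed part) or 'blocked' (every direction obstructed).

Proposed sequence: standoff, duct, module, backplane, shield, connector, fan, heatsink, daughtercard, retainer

Invalid at step 2 (blocked)

1. standoff@(0, -2) [+x clear] — {standoff}
2. duct@(0, -1) — -y all obstructed ⇒ blocked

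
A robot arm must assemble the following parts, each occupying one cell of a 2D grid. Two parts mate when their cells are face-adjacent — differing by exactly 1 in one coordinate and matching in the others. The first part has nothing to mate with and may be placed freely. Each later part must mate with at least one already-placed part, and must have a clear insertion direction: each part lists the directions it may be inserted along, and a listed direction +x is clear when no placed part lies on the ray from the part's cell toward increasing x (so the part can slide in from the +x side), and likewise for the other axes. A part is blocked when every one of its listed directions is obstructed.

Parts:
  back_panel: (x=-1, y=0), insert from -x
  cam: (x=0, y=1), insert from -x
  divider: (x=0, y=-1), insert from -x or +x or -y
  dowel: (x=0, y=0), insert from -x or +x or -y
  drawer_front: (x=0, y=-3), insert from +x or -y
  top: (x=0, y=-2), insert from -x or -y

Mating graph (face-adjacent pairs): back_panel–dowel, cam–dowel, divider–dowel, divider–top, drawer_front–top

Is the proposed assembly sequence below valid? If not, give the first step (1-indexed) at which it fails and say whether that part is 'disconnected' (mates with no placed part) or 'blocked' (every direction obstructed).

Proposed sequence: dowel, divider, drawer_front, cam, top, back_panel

Invalid at step 3 (disconnected)

1. dowel@(0, 0) [-x clear] — {dowel}
2. divider@(0, -1) [-x clear] — {divider, dowel}
3. drawer_front@(0, -3) — no placed neighbour ⇒ disconnected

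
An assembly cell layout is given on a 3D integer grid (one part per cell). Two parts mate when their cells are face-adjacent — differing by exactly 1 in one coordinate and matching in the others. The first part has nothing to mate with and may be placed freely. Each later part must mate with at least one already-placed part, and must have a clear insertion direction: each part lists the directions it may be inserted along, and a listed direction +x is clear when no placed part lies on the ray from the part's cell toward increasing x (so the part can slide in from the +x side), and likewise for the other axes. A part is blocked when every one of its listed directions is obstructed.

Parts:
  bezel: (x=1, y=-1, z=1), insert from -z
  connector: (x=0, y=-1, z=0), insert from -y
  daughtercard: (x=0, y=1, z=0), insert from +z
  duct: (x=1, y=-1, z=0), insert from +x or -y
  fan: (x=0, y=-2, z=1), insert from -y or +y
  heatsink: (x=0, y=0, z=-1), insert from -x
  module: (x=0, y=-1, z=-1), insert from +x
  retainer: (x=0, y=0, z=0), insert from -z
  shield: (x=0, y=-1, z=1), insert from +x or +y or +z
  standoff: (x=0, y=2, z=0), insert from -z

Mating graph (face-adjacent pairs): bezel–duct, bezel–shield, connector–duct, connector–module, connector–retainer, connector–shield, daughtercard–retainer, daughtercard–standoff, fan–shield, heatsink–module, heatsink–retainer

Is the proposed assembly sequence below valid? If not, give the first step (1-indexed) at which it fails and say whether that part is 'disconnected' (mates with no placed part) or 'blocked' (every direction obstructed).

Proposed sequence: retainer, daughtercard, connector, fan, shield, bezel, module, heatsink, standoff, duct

1. retainer@(0, 0, 0) [-z clear] — {retainer}
2. daughtercard@(0, 1, 0) [+z clear] — {daughtercard, retainer}
3. connector@(0, -1, 0) [-y clear] — {connector, daughtercard, retainer}
4. fan@(0, -2, 1) — no placed neighbour ⇒ disconnected

Invalid at step 4 (disconnected)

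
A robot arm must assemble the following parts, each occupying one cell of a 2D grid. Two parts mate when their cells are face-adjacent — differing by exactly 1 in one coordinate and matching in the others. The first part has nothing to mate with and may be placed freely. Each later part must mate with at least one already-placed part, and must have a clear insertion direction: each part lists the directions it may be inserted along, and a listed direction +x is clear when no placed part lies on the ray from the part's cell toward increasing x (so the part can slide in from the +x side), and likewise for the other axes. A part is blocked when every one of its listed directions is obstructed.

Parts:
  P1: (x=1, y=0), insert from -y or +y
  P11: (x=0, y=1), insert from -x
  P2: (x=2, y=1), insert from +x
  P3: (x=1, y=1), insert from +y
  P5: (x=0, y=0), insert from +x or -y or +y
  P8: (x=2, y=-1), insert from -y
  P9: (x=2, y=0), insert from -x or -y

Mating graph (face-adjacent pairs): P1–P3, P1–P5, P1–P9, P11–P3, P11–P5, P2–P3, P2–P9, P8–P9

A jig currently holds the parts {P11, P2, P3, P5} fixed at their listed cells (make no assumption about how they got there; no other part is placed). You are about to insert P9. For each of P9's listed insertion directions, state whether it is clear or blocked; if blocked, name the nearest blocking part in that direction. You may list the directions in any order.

-x: blocked by P5; -y: clear

-x: nearest on ray is P5@(0, 0) ⇒ blocked
-y: ray from P9(2, 0) has no placed part ⇒ clear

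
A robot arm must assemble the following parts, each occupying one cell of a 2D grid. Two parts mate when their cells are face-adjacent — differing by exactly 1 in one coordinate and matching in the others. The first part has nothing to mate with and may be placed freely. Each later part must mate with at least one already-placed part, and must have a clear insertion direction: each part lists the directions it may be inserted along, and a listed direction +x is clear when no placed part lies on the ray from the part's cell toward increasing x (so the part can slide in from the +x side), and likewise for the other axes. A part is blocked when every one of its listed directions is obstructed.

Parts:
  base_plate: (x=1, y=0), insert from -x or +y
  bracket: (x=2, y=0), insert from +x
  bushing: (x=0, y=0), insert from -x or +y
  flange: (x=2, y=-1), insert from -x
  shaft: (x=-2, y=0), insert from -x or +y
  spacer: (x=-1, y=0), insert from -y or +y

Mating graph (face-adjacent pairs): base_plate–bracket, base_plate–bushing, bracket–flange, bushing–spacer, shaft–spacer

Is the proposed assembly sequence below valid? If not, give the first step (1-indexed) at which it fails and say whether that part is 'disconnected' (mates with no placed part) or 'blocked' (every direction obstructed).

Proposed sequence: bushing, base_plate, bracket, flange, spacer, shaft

1. bushing@(0, 0) [-x clear] — {bushing}
2. base_plate@(1, 0) [+y clear] — {base_plate, bushing}
3. bracket@(2, 0) [+x clear] — {base_plate, bracket, bushing}
4. flange@(2, -1) [-x clear] — {base_plate, bracket, bushing, flange}
5. spacer@(-1, 0) [-y clear] — {base_plate, bracket, bushing, flange, spacer}
6. shaft@(-2, 0) [-x clear] — {base_plate, bracket, bushing, flange, shaft, spacer}

Valid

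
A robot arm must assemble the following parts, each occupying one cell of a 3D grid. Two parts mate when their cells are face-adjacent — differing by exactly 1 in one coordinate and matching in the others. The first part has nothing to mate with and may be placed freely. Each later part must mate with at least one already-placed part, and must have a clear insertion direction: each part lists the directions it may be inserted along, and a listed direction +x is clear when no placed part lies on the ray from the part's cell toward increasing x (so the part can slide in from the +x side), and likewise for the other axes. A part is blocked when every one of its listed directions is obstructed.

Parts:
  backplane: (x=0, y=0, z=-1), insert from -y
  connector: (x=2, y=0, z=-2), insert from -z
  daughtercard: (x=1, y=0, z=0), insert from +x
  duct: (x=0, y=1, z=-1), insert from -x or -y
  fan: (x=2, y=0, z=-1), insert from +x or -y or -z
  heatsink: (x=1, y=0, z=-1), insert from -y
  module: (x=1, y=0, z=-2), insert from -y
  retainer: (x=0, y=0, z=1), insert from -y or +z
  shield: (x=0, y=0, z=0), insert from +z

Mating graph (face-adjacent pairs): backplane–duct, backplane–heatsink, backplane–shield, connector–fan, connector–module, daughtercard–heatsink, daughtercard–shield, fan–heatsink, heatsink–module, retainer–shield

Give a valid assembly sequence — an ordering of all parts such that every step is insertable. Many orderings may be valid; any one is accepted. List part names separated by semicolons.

1. module@(1, 0, -2) [-y clear] — {module}
2. heatsink@(1, 0, -1) [-y clear] — {heatsink, module}
3. fan@(2, 0, -1) [+x clear] — {fan, heatsink, module}
4. backplane@(0, 0, -1) [-y clear] — {backplane, fan, heatsink, module}
5. duct@(0, 1, -1) [-x clear] — {backplane, duct, fan, heatsink, module}
6. shield@(0, 0, 0) [+z clear] — {backplane, duct, fan, heatsink, module, shield}
7. daughtercard@(1, 0, 0) [+x clear] — {backplane, daughtercard, duct, fan, heatsink, module, shield}
8. connector@(2, 0, -2) [-z clear] — {backplane, connector, daughtercard, duct, fan, heatsink, module, shield}
9. retainer@(0, 0, 1) [-y clear] — {backplane, connector, daughtercard, duct, fan, heatsink, module, retainer, shield}

module; heatsink; fan; backplane; duct; shield; daughtercard; connector; retainer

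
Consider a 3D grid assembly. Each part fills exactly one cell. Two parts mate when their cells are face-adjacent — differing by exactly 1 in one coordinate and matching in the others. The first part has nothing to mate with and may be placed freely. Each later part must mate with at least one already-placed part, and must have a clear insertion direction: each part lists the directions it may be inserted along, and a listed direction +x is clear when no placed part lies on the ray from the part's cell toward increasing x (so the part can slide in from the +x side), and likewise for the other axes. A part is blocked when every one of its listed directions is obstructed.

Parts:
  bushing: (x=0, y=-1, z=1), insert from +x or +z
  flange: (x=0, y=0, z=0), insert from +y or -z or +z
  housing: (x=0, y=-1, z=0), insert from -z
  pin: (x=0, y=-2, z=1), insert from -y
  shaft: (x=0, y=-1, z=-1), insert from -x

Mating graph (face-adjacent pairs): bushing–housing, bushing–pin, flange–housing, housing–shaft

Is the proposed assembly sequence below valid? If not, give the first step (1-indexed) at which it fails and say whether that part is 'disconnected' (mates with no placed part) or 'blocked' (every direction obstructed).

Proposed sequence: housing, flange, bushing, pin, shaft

1. housing@(0, -1, 0) [-z clear] — {housing}
2. flange@(0, 0, 0) [+y clear] — {flange, housing}
3. bushing@(0, -1, 1) [+x clear] — {bushing, flange, housing}
4. pin@(0, -2, 1) [-y clear] — {bushing, flange, housing, pin}
5. shaft@(0, -1, -1) [-x clear] — {bushing, flange, housing, pin, shaft}

Valid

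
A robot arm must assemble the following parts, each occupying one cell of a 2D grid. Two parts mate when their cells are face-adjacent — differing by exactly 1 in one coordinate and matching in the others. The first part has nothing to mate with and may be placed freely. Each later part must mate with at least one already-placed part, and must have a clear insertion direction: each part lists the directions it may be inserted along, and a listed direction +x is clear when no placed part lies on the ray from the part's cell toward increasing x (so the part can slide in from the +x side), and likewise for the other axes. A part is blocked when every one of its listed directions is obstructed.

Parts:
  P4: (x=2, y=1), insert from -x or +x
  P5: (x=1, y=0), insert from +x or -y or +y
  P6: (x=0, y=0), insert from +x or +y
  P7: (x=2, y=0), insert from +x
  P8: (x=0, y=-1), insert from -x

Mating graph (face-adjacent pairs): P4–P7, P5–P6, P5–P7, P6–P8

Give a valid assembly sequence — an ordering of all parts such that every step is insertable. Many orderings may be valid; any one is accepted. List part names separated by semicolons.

P4; P7; P5; P6; P8

1. P4@(2, 1) [-x clear] — {P4}
2. P7@(2, 0) [+x clear] — {P4, P7}
3. P5@(1, 0) [-y clear] — {P4, P5, P7}
4. P6@(0, 0) [+y clear] — {P4, P5, P6, P7}
5. P8@(0, -1) [-x clear] — {P4, P5, P6, P7, P8}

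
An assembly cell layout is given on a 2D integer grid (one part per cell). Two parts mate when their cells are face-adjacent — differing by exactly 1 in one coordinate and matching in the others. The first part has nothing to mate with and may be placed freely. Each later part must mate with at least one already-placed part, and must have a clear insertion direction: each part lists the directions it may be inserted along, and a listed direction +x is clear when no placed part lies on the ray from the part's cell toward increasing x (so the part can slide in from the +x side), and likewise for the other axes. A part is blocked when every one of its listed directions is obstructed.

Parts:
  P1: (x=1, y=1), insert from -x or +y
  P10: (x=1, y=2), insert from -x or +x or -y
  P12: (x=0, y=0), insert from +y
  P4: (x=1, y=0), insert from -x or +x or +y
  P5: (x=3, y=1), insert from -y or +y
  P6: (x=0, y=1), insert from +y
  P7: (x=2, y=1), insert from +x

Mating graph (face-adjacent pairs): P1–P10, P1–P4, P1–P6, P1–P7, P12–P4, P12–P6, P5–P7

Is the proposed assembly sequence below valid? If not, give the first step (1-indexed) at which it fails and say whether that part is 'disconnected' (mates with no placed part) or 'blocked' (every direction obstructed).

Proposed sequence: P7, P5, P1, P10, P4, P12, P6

1. P7@(2, 1) [+x clear] — {P7}
2. P5@(3, 1) [-y clear] — {P5, P7}
3. P1@(1, 1) [-x clear] — {P1, P5, P7}
4. P10@(1, 2) [-x clear] — {P1, P10, P5, P7}
5. P4@(1, 0) [-x clear] — {P1, P10, P4, P5, P7}
6. P12@(0, 0) [+y clear] — {P1, P10, P12, P4, P5, P7}
7. P6@(0, 1) [+y clear] — {P1, P10, P12, P4, P5, P6, P7}

Valid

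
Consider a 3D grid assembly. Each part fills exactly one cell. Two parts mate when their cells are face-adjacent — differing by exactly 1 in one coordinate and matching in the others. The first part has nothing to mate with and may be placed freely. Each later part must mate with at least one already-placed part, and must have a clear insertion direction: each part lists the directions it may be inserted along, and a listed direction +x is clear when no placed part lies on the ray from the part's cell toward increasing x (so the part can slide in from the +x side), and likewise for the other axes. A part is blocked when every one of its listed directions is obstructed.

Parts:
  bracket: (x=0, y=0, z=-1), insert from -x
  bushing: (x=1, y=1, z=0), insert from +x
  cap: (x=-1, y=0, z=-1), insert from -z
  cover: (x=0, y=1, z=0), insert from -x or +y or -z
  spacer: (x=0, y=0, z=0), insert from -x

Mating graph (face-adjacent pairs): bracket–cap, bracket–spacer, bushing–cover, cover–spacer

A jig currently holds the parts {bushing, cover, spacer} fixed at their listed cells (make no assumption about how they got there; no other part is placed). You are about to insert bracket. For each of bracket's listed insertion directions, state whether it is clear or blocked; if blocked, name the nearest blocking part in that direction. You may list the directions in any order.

-x: clear

-x: ray from bracket(0, 0, -1) has no placed part ⇒ clear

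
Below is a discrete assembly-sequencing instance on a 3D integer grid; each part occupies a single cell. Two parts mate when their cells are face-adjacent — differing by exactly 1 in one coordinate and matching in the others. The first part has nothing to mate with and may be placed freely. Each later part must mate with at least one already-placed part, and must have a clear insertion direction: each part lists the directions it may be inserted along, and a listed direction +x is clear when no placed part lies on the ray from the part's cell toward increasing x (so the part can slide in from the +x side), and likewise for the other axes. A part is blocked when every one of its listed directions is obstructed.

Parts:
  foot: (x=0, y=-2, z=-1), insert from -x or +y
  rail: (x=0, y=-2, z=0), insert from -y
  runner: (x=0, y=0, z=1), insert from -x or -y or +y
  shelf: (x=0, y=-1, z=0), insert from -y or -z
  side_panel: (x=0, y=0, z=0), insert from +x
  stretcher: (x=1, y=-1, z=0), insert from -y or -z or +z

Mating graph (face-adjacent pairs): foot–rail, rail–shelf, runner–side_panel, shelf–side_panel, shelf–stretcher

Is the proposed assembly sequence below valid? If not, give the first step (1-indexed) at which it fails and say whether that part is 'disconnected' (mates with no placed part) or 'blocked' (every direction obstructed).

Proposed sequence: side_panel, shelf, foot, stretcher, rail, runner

1. side_panel@(0, 0, 0) [+x clear] — {side_panel}
2. shelf@(0, -1, 0) [-y clear] — {shelf, side_panel}
3. foot@(0, -2, -1) — no placed neighbour ⇒ disconnected

Invalid at step 3 (disconnected)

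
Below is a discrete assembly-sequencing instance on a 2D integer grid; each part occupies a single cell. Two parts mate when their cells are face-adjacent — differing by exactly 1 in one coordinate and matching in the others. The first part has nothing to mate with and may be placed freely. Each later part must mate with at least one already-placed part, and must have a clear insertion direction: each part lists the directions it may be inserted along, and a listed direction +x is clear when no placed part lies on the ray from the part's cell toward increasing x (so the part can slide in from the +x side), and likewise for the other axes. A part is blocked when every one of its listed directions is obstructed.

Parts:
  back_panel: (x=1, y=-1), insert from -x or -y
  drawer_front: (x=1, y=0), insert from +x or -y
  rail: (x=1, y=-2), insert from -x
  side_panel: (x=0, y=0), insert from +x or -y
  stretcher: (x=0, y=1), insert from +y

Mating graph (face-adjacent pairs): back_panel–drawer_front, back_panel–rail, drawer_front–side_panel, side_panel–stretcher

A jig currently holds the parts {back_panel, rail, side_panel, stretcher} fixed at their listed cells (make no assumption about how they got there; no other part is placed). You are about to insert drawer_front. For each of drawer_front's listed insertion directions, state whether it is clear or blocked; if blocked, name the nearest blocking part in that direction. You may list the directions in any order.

+x: ray from drawer_front(1, 0) has no placed part ⇒ clear
-y: nearest on ray is back_panel@(1, -1) ⇒ blocked

+x: clear; -y: blocked by back_panel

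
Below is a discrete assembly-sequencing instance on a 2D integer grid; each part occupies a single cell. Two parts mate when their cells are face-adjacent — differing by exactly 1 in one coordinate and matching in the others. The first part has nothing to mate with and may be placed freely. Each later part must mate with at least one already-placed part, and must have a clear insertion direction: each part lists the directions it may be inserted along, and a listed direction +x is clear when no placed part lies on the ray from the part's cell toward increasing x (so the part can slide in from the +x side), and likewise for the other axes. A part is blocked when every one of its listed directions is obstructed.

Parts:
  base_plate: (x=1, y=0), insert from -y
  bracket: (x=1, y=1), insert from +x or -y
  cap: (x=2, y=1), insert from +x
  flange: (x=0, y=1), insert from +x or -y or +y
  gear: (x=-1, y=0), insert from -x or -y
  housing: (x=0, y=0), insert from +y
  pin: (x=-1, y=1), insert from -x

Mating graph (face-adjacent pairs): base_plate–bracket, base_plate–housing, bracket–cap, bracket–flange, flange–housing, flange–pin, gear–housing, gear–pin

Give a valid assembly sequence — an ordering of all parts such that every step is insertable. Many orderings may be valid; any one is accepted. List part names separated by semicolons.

housing; base_plate; bracket; cap; gear; pin; flange

1. housing@(0, 0) [+y clear] — {housing}
2. base_plate@(1, 0) [-y clear] — {base_plate, housing}
3. bracket@(1, 1) [+x clear] — {base_plate, bracket, housing}
4. cap@(2, 1) [+x clear] — {base_plate, bracket, cap, housing}
5. gear@(-1, 0) [-x clear] — {base_plate, bracket, cap, gear, housing}
6. pin@(-1, 1) [-x clear] — {base_plate, bracket, cap, gear, housing, pin}
7. flange@(0, 1) [+y clear] — {base_plate, bracket, cap, flange, gear, housing, pin}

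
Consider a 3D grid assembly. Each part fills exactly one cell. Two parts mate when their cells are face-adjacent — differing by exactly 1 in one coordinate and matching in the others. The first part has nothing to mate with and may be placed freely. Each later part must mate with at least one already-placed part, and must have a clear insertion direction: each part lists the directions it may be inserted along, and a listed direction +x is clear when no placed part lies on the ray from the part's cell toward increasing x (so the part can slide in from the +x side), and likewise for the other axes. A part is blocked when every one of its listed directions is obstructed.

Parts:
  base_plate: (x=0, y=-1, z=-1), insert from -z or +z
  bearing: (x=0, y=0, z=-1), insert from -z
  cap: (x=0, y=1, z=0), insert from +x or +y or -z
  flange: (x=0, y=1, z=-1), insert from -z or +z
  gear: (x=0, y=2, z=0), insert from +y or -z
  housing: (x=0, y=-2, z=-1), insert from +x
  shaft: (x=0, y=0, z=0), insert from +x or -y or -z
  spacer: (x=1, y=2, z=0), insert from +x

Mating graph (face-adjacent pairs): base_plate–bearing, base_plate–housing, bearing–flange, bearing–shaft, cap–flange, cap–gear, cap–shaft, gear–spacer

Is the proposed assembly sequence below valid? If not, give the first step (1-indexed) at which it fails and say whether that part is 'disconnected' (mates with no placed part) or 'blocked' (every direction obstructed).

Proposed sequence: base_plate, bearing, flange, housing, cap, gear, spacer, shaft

1. base_plate@(0, -1, -1) [-z clear] — {base_plate}
2. bearing@(0, 0, -1) [-z clear] — {base_plate, bearing}
3. flange@(0, 1, -1) [-z clear] — {base_plate, bearing, flange}
4. housing@(0, -2, -1) [+x clear] — {base_plate, bearing, flange, housing}
5. cap@(0, 1, 0) [+x clear] — {base_plate, bearing, cap, flange, housing}
6. gear@(0, 2, 0) [+y clear] — {base_plate, bearing, cap, flange, gear, housing}
7. spacer@(1, 2, 0) [+x clear] — {base_plate, bearing, cap, flange, gear, housing, spacer}
8. shaft@(0, 0, 0) [+x clear] — {base_plate, bearing, cap, flange, gear, housing, shaft, spacer}

Valid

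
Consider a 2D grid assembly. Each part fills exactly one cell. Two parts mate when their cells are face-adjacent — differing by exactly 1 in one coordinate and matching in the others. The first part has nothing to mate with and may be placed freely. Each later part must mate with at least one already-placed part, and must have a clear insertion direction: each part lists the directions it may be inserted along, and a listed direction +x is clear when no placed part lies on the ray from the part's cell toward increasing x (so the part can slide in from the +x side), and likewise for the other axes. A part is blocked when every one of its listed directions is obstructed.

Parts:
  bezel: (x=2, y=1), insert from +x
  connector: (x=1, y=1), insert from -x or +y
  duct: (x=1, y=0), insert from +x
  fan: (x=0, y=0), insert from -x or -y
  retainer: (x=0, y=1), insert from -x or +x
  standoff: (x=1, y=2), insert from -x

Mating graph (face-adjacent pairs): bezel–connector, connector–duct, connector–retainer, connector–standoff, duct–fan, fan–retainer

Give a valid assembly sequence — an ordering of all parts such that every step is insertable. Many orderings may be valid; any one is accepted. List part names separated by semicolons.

standoff; connector; bezel; retainer; fan; duct

1. standoff@(1, 2) [-x clear] — {standoff}
2. connector@(1, 1) [-x clear] — {connector, standoff}
3. bezel@(2, 1) [+x clear] — {bezel, connector, standoff}
4. retainer@(0, 1) [-x clear] — {bezel, connector, retainer, standoff}
5. fan@(0, 0) [-x clear] — {bezel, connector, fan, retainer, standoff}
6. duct@(1, 0) [+x clear] — {bezel, connector, duct, fan, retainer, standoff}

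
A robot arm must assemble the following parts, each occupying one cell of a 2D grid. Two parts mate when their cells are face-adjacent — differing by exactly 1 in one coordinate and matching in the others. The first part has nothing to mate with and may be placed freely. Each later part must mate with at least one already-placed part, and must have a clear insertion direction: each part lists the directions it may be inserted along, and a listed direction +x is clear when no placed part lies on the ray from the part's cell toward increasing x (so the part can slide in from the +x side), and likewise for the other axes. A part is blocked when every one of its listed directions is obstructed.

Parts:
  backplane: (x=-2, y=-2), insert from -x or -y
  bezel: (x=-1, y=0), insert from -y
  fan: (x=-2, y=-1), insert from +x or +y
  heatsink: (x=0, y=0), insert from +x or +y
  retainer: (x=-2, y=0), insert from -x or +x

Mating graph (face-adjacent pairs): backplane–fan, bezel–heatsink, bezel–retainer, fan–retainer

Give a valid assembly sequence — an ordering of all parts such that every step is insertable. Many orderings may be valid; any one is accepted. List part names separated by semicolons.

heatsink; bezel; retainer; fan; backplane

1. heatsink@(0, 0) [+x clear] — {heatsink}
2. bezel@(-1, 0) [-y clear] — {bezel, heatsink}
3. retainer@(-2, 0) [-x clear] — {bezel, heatsink, retainer}
4. fan@(-2, -1) [+x clear] — {bezel, fan, heatsink, retainer}
5. backplane@(-2, -2) [-x clear] — {backplane, bezel, fan, heatsink, retainer}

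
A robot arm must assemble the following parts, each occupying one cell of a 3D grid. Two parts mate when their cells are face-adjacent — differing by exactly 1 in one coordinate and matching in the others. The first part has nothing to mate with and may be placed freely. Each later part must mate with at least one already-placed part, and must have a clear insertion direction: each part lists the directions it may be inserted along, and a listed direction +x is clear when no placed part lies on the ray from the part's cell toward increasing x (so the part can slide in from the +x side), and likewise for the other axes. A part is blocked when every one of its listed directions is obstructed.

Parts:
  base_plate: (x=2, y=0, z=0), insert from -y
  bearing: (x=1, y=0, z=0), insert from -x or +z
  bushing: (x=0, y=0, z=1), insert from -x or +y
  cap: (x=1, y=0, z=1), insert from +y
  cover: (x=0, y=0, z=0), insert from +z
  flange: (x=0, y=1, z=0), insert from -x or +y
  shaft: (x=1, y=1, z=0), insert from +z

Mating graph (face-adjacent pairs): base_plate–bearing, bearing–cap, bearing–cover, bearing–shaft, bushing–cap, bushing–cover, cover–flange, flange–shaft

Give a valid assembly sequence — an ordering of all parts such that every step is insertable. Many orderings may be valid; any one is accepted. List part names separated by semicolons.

cover; bushing; bearing; base_plate; cap; shaft; flange

1. cover@(0, 0, 0) [+z clear] — {cover}
2. bushing@(0, 0, 1) [-x clear] — {bushing, cover}
3. bearing@(1, 0, 0) [+z clear] — {bearing, bushing, cover}
4. base_plate@(2, 0, 0) [-y clear] — {base_plate, bearing, bushing, cover}
5. cap@(1, 0, 1) [+y clear] — {base_plate, bearing, bushing, cap, cover}
6. shaft@(1, 1, 0) [+z clear] — {base_plate, bearing, bushing, cap, cover, shaft}
7. flange@(0, 1, 0) [-x clear] — {base_plate, bearing, bushing, cap, cover, flange, shaft}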